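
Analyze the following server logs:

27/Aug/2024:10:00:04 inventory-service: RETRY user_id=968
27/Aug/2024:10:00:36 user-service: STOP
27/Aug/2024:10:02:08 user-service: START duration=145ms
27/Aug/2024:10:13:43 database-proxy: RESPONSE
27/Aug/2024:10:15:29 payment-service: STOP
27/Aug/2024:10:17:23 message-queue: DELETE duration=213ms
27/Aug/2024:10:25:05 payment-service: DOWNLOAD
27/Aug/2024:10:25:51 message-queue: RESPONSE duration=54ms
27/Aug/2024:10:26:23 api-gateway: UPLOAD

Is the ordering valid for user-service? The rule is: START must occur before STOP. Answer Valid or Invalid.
Invalid

To validate ordering:

1. Required order: START → STOP
2. Rule: START must occur before STOP
3. Check actual order of events for user-service
4. Result: Invalid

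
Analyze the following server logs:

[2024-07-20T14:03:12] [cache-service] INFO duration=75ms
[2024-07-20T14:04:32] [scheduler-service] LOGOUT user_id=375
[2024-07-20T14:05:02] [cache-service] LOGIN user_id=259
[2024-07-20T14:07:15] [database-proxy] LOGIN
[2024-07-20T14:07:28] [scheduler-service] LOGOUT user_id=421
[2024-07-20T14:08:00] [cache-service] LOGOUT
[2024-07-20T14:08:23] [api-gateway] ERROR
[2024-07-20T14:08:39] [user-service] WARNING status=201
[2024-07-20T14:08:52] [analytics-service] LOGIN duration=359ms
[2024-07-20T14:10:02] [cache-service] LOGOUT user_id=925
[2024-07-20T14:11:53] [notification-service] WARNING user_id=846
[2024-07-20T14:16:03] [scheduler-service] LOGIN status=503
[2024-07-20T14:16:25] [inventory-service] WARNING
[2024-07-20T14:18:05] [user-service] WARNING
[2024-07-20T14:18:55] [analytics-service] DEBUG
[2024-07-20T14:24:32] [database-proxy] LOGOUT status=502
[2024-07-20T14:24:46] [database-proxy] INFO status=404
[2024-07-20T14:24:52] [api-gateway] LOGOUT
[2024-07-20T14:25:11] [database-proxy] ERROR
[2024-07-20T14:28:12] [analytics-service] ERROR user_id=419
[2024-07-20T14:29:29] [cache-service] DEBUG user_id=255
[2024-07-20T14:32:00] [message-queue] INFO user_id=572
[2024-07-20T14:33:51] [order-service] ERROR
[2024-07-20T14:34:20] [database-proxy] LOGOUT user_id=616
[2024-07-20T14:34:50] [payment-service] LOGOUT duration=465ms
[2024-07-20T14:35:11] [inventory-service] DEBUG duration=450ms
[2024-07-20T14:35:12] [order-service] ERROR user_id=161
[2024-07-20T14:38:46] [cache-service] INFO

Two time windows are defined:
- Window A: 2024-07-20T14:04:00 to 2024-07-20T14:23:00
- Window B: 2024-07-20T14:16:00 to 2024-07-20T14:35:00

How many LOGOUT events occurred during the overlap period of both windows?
0

To find overlap events:

1. Window A: 2024-07-20T14:04:00 to 2024-07-20T14:23:00
2. Window B: 2024-07-20T14:16:00 to 2024-07-20T14:35:00
3. Overlap period: 2024-07-20T14:16:00 to 2024-07-20T14:23:00
4. Count LOGOUT events in overlap: 0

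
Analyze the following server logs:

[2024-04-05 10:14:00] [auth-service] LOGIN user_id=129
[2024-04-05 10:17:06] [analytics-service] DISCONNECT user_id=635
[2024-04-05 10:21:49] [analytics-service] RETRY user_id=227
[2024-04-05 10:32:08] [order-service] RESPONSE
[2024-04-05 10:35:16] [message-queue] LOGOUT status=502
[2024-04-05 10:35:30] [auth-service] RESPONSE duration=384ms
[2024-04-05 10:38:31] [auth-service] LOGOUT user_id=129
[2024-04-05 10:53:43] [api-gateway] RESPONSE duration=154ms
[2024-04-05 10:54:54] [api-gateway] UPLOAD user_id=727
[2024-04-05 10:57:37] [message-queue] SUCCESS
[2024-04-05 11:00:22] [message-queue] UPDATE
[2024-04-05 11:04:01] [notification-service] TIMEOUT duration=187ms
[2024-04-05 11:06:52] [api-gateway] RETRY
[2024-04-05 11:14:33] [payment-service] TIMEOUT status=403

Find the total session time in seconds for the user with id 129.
1471

To calculate session duration:

1. Find LOGIN event for user_id=129: 2024-04-05 10:14:00
2. Find LOGOUT event for user_id=129: 2024-04-05 10:38:31
3. Session duration: 2024-04-05 10:38:31 - 2024-04-05 10:14:00 = 1471 seconds (24 minutes)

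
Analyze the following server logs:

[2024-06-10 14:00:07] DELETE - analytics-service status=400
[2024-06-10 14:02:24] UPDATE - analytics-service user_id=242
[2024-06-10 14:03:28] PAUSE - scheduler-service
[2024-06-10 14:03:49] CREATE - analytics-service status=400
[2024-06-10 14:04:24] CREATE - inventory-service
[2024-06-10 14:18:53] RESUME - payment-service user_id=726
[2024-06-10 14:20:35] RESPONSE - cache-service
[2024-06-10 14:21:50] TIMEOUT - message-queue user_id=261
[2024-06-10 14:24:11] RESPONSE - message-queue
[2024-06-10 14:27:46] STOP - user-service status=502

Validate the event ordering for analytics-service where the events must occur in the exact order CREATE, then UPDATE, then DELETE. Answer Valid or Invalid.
Invalid

To validate ordering:

1. Required order: CREATE → UPDATE → DELETE
2. Rule: the events must occur in the exact order CREATE, then UPDATE, then DELETE
3. Check actual order of events for analytics-service
4. Result: Invalid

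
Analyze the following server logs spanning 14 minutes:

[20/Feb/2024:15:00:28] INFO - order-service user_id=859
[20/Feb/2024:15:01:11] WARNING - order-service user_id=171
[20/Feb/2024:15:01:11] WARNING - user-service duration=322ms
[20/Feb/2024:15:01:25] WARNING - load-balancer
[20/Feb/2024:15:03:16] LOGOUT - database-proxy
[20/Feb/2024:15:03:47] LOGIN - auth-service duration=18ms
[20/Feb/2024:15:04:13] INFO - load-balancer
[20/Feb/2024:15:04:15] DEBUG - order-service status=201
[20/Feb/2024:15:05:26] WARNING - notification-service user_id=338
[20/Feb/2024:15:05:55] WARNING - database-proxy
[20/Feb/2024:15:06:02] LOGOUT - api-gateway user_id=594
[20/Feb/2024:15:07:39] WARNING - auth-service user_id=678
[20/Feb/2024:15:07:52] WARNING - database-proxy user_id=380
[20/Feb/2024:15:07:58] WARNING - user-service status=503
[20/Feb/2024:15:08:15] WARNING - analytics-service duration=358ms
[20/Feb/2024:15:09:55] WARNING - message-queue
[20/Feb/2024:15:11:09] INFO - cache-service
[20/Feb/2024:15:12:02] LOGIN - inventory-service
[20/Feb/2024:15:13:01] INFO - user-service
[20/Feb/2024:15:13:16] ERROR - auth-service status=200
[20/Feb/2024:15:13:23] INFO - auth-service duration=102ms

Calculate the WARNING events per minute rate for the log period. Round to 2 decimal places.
0.71

To calculate the rate:

1. Count total WARNING events: 10
2. Total time period: 14 minutes
3. Rate = 10 / 14 = 0.71 events per minute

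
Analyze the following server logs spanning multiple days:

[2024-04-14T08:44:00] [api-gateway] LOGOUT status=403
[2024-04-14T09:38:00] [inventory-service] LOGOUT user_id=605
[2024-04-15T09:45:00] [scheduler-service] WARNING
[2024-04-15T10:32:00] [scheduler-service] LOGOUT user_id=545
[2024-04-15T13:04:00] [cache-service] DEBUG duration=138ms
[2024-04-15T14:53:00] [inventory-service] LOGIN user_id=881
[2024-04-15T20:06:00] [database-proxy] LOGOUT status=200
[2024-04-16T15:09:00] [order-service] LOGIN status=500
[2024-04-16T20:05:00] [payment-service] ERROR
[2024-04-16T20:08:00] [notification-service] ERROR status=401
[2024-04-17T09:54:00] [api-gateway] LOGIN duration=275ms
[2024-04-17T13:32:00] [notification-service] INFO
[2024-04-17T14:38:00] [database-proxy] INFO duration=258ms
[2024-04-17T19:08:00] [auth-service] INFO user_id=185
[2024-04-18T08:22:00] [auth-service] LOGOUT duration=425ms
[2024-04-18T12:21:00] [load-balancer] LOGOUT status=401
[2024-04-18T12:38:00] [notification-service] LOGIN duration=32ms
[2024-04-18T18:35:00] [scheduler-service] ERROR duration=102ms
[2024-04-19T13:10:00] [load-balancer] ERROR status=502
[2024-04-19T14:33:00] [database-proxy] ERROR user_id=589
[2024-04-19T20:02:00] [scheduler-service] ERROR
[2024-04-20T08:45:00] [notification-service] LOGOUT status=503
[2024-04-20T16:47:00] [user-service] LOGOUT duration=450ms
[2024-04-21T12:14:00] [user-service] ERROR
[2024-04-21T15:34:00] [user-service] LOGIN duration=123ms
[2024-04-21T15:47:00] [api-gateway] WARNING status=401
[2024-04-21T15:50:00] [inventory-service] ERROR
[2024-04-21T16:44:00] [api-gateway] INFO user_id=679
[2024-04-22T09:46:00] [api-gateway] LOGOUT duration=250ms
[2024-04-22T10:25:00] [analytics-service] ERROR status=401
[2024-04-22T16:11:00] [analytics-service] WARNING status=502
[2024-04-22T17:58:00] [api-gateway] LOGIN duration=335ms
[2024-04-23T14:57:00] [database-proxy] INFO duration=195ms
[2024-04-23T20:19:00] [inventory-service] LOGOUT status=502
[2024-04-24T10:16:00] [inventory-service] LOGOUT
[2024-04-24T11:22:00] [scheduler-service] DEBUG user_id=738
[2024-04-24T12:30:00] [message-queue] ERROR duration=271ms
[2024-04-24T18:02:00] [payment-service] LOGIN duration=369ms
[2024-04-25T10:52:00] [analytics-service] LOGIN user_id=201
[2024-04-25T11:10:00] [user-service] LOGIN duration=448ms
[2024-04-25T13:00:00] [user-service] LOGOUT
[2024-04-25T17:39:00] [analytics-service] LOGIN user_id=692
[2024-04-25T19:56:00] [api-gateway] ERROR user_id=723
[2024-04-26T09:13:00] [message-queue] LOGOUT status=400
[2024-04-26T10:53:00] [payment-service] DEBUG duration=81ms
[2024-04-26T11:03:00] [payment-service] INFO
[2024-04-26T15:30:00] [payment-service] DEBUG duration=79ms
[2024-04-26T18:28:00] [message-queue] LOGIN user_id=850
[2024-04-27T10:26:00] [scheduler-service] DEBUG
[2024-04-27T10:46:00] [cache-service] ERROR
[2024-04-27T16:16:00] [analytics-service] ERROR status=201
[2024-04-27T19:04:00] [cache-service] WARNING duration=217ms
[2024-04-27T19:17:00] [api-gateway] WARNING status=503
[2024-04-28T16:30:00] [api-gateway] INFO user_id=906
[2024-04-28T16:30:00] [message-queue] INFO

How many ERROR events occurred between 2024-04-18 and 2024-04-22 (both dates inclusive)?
7

To filter by date range:

1. Date range: 2024-04-18 through 2024-04-22, both dates inclusive
2. Filter for ERROR events whose date falls in this range
3. Count matching events: 7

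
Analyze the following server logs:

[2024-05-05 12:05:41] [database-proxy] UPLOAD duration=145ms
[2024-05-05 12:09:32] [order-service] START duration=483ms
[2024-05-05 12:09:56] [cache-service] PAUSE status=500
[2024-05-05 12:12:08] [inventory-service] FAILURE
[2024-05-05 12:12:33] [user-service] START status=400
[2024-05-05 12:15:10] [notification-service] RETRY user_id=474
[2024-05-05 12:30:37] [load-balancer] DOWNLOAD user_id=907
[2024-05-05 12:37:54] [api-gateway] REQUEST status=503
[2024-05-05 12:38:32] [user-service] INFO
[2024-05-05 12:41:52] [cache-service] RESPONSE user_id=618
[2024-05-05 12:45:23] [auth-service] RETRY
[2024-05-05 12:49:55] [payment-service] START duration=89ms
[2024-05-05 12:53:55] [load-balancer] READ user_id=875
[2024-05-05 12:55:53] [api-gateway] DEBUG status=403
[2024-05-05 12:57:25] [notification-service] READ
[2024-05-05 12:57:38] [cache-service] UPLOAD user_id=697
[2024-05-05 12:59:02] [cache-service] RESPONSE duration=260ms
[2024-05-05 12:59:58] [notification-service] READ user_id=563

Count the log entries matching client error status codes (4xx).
2

To find matching entries:

1. Pattern to match: client error status codes (4xx)
2. Scan each log entry for the pattern
3. Count matches: 2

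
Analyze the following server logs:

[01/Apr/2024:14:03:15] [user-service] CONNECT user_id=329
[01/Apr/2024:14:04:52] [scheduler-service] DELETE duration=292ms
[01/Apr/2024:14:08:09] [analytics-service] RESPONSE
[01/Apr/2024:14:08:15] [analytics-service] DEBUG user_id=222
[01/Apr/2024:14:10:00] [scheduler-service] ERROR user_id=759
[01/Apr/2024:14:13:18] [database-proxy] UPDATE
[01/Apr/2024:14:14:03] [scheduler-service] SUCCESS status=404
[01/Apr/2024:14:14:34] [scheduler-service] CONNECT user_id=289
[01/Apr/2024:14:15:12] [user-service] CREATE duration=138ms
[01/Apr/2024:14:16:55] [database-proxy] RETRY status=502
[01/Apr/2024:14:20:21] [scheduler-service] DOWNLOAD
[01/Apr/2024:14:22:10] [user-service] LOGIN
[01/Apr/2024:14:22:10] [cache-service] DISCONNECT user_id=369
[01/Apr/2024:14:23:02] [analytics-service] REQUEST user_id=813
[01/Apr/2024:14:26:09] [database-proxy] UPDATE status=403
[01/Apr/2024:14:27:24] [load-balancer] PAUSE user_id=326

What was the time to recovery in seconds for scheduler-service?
243

To calculate recovery time:

1. Find ERROR event for scheduler-service: 01/Apr/2024:14:10:00
2. Find next SUCCESS event for scheduler-service: 01/Apr/2024:14:14:03
3. Recovery time: 01/Apr/2024:14:14:03 - 01/Apr/2024:14:10:00 = 243 seconds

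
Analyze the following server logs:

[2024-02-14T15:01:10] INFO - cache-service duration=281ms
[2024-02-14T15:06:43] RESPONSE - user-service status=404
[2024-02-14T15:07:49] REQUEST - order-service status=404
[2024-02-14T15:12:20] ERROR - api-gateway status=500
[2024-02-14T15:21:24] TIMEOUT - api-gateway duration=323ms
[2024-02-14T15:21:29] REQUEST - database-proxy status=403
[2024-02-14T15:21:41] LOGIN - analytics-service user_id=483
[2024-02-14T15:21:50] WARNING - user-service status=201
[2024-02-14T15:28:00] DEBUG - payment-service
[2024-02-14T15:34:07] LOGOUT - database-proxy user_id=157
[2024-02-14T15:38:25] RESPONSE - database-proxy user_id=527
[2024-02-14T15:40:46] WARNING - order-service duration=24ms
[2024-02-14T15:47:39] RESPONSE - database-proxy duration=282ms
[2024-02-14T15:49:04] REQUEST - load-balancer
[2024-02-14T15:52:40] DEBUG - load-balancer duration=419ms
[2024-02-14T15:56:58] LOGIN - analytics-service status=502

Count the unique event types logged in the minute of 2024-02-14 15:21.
4

To count unique event types:

1. Filter events in the minute starting at 2024-02-14 15:21
2. Extract event types from matching entries
3. Count unique types: 4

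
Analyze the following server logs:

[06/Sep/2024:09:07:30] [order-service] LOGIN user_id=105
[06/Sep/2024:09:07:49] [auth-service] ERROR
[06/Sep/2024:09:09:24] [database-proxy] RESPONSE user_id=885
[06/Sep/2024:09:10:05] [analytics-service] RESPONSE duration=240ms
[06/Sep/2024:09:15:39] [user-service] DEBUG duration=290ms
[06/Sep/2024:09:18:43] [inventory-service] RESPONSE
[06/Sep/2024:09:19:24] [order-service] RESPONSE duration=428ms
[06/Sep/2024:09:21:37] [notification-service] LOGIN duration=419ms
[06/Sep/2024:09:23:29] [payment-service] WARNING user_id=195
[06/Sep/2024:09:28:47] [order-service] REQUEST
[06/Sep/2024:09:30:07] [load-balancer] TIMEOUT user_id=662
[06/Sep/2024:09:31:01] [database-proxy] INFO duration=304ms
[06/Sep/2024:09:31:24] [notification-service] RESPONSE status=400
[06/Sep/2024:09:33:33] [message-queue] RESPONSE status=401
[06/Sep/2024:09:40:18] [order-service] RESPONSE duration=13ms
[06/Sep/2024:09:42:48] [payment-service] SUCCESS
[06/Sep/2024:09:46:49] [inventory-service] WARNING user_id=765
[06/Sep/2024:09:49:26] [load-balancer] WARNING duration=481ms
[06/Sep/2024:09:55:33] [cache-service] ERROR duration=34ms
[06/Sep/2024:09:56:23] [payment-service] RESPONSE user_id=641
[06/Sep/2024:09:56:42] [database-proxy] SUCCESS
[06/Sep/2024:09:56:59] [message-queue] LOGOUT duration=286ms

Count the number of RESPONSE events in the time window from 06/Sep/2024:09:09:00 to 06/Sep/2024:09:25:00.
4

To count events in the time window:

1. Window boundaries: 06/Sep/2024:09:09:00 to 06/Sep/2024:09:25:00
2. Filter for RESPONSE events within this window
3. Count matching events: 4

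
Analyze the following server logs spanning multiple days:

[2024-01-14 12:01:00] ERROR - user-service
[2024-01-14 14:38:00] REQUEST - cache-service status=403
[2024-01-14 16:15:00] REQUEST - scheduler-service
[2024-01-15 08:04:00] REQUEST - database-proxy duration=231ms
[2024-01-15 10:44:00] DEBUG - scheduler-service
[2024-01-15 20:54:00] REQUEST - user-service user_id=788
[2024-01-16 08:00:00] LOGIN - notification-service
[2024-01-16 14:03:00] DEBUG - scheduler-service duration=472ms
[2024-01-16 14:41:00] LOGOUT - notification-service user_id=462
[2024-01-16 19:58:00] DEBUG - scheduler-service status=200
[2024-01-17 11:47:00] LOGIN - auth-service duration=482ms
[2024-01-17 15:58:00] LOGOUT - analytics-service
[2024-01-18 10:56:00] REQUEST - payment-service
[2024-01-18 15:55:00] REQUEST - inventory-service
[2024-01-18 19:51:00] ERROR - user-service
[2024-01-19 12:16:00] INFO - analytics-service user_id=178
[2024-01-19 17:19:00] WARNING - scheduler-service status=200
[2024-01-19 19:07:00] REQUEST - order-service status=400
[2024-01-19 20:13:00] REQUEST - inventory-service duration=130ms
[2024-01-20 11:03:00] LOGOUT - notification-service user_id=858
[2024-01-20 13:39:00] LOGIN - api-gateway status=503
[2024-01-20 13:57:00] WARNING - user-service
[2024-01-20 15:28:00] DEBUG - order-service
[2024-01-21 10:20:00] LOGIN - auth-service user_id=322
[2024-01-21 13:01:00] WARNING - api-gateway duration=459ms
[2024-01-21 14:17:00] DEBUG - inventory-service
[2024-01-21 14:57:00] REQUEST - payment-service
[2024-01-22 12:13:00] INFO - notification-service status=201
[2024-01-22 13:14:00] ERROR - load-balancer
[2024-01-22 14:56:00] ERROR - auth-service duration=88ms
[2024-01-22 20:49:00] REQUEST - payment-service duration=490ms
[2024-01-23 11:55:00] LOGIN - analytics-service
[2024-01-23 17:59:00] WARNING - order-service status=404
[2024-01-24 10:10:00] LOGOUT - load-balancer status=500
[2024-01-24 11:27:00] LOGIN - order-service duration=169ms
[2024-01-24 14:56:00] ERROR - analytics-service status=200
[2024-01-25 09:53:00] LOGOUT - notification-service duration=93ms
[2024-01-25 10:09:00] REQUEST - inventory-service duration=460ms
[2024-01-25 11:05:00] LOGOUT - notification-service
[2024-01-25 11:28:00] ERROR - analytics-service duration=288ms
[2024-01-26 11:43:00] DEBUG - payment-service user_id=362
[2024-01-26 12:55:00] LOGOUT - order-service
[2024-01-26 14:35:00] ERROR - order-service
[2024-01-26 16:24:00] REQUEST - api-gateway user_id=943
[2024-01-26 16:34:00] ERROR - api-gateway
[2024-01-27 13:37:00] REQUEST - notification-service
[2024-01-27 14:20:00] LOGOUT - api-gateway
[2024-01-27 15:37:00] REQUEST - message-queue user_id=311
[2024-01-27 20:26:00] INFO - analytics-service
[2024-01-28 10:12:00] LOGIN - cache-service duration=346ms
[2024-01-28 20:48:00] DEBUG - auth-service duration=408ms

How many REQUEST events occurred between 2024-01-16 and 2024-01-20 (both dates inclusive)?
4

To filter by date range:

1. Date range: 2024-01-16 through 2024-01-20, both dates inclusive
2. Filter for REQUEST events whose date falls in this range
3. Count matching events: 4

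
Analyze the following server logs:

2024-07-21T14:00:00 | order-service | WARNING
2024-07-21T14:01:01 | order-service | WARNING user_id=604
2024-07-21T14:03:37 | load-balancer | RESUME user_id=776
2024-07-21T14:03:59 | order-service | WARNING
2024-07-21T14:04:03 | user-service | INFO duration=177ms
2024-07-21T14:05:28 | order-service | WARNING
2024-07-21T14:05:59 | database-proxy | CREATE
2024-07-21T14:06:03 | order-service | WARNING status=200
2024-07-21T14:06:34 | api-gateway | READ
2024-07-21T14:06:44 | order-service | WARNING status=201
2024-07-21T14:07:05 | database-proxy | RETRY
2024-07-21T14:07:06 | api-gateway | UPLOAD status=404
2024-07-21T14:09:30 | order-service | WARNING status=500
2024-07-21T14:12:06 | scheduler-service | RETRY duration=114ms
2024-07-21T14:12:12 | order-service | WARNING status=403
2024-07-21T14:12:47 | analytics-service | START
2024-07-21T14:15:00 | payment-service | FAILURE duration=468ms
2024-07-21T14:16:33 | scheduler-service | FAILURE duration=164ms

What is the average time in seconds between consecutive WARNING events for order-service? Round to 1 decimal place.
104.6

To calculate average interval:

1. Find all WARNING events for order-service in order
2. Calculate time gaps between consecutive events
3. Compute mean of gaps: 732 / 7 = 104.6 seconds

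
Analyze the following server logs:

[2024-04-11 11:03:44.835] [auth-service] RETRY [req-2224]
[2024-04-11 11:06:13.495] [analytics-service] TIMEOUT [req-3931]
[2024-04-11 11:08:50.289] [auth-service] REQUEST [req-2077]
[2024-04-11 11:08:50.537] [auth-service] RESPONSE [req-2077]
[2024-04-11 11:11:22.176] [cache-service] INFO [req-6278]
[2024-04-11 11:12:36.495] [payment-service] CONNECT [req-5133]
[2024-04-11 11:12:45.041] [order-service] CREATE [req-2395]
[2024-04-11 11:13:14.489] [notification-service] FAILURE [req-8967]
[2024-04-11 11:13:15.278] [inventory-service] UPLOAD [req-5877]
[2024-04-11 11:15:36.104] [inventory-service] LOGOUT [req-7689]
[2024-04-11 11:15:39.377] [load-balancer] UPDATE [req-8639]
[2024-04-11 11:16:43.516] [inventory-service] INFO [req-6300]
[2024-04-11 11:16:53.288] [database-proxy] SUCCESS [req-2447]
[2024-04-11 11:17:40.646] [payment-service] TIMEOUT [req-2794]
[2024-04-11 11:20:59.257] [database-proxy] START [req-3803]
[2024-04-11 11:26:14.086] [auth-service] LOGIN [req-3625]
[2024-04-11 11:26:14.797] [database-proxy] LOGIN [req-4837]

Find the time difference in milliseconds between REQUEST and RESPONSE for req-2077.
248

To calculate latency:

1. Find REQUEST with id req-2077: 2024-04-11 11:08:50.289
2. Find RESPONSE with id req-2077: 2024-04-11 11:08:50.537
3. Latency: 2024-04-11 11:08:50.537 - 2024-04-11 11:08:50.289 = 248ms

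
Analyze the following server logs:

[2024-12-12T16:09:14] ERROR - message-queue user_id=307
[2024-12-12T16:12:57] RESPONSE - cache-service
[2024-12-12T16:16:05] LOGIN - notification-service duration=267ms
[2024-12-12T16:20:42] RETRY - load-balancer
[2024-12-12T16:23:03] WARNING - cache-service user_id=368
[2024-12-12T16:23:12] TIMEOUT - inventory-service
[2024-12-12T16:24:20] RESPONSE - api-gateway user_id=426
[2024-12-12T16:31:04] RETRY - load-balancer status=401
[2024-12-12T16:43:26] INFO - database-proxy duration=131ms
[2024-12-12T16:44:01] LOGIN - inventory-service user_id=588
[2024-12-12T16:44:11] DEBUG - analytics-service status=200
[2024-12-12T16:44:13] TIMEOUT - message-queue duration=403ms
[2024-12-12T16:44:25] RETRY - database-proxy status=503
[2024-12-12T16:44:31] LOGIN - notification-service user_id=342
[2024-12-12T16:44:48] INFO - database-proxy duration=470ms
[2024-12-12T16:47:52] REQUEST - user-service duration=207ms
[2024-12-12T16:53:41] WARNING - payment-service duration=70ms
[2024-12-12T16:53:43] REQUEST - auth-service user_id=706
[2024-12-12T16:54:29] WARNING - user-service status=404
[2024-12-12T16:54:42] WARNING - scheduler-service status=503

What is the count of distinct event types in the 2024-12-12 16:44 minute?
5

To count unique event types:

1. Filter events in the minute starting at 2024-12-12 16:44
2. Extract event types from matching entries
3. Count unique types: 5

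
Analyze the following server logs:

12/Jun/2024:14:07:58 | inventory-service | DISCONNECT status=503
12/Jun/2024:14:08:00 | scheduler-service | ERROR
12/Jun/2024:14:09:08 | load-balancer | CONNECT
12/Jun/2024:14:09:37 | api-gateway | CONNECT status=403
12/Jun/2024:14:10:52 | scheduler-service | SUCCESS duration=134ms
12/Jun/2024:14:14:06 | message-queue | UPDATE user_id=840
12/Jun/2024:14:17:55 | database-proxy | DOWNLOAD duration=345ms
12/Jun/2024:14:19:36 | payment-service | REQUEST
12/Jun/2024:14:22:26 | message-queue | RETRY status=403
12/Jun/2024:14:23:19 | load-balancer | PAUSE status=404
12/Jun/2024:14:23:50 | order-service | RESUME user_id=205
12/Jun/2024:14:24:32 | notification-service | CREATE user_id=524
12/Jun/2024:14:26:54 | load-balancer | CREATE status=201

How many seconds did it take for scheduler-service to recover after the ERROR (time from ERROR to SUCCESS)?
172

To calculate recovery time:

1. Find ERROR event for scheduler-service: 12/Jun/2024:14:08:00
2. Find next SUCCESS event for scheduler-service: 12/Jun/2024:14:10:52
3. Recovery time: 12/Jun/2024:14:10:52 - 12/Jun/2024:14:08:00 = 172 seconds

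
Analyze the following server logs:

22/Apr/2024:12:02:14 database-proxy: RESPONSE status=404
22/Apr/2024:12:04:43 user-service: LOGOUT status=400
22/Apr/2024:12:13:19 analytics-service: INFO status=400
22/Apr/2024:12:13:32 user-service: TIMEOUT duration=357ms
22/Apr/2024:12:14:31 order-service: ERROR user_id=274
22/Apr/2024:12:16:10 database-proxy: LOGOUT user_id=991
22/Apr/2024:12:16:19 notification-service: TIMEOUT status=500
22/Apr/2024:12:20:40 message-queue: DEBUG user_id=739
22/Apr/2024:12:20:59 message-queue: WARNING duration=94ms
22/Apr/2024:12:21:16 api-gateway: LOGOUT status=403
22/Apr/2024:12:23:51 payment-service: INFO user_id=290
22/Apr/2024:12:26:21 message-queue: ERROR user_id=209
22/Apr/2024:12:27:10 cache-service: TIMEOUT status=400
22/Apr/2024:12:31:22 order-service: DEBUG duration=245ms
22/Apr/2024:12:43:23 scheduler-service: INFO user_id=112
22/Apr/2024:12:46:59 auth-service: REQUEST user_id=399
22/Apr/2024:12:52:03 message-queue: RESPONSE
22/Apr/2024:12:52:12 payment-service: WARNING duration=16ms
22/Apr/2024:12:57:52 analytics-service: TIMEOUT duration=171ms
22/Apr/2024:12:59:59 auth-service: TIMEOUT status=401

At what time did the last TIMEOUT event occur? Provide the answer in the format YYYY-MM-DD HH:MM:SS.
2024-04-22 12:59:59

To find the last event:

1. Filter for all TIMEOUT events
2. Sort by timestamp
3. Select the last one
4. Timestamp: 2024-04-22 12:59:59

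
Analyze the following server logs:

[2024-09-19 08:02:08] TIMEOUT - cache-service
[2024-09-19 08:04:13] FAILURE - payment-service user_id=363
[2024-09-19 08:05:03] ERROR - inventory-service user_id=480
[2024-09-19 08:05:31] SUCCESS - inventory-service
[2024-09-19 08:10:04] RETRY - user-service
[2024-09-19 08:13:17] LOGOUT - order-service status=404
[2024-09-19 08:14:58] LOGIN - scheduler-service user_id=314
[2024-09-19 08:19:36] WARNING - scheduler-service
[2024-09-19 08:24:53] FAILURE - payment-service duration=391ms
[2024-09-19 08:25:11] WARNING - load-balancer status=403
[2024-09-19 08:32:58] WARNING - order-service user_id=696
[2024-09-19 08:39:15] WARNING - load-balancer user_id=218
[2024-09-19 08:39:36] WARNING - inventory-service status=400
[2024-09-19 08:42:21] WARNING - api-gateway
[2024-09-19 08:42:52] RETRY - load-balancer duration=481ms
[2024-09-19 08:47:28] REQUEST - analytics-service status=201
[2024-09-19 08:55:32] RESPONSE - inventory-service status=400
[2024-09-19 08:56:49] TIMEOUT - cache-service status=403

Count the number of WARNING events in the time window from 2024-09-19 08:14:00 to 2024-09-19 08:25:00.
1

To count events in the time window:

1. Window boundaries: 2024-09-19 08:14:00 to 2024-09-19 08:25:00
2. Filter for WARNING events within this window
3. Count matching events: 1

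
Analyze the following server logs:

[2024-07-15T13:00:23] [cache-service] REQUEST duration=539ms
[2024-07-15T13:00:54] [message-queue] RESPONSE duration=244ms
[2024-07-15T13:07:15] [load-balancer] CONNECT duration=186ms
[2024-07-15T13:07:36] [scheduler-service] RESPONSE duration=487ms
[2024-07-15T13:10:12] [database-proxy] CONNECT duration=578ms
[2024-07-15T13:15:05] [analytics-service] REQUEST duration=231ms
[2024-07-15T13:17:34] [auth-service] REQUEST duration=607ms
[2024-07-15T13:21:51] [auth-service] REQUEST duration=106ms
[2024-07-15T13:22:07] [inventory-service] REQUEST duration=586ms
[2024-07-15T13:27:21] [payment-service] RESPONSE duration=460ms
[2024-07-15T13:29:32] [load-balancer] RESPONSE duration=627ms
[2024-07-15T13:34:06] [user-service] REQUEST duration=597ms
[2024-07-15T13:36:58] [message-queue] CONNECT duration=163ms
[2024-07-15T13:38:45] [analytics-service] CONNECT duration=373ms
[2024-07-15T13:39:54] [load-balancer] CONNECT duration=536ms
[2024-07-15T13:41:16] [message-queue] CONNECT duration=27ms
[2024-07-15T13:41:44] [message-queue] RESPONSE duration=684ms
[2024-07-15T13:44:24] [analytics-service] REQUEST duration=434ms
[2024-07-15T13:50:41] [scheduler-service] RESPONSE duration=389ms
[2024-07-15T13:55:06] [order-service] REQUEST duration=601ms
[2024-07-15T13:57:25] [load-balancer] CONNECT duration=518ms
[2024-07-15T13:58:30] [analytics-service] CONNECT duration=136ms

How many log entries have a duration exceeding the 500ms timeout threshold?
10

To count timeouts:

1. Threshold: 500ms
2. Extract duration from each log entry
3. Count entries where duration > 500
4. Timeout count: 10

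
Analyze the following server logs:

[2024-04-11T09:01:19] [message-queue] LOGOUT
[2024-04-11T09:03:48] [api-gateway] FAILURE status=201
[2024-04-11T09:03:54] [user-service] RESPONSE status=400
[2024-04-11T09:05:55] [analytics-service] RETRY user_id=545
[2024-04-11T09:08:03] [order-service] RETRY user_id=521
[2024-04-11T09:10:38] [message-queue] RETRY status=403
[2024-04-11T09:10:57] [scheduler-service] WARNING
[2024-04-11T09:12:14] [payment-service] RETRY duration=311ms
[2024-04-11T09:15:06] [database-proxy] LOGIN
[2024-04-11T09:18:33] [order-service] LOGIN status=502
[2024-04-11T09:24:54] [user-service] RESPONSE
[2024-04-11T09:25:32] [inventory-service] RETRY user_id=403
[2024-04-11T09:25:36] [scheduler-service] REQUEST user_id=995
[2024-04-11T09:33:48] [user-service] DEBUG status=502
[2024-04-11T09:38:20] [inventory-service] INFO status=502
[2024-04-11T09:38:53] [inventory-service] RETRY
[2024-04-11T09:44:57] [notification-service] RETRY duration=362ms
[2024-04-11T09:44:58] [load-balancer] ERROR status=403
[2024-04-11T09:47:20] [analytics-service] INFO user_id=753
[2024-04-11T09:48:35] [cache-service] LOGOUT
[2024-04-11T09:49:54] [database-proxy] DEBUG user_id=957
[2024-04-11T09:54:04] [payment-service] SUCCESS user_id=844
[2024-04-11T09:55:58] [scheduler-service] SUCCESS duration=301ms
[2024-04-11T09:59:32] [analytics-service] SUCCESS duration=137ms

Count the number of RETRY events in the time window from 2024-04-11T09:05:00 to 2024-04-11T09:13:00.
4

To count events in the time window:

1. Window boundaries: 2024-04-11T09:05:00 to 2024-04-11T09:13:00
2. Filter for RETRY events within this window
3. Count matching events: 4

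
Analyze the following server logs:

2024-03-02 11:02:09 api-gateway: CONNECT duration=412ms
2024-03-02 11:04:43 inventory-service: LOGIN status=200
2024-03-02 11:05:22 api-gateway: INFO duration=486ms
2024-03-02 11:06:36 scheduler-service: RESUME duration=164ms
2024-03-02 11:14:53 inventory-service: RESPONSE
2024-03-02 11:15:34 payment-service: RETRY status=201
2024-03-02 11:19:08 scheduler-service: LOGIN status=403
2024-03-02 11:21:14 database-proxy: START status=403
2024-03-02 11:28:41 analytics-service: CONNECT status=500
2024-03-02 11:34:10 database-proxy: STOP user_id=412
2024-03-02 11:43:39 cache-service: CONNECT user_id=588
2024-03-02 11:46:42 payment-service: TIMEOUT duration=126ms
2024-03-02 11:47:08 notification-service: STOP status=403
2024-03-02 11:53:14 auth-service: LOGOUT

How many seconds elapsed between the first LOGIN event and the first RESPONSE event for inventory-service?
610

To find the time between events:

1. Locate the first LOGIN event for inventory-service: 2024-03-02 11:04:43
2. Locate the first RESPONSE event for inventory-service: 2024-03-02 11:14:53
3. Calculate the difference: 2024-03-02 11:14:53 - 2024-03-02 11:04:43 = 610 seconds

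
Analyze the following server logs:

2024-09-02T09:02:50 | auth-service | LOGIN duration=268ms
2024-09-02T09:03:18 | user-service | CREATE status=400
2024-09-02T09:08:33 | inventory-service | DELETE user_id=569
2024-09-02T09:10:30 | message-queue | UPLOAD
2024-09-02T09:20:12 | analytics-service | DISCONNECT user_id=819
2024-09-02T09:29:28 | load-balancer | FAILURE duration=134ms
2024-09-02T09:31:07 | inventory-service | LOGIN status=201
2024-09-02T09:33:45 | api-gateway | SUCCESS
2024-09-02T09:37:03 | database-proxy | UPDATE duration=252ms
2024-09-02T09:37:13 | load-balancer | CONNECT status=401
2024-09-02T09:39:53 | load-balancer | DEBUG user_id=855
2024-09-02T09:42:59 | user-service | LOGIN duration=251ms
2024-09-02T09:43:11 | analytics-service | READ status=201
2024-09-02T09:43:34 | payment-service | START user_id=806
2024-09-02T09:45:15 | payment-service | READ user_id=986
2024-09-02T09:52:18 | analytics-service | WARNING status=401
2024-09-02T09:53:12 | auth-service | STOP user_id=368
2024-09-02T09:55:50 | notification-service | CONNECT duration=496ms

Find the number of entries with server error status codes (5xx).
0

To find matching entries:

1. Pattern to match: server error status codes (5xx)
2. Scan each log entry for the pattern
3. Count matches: 0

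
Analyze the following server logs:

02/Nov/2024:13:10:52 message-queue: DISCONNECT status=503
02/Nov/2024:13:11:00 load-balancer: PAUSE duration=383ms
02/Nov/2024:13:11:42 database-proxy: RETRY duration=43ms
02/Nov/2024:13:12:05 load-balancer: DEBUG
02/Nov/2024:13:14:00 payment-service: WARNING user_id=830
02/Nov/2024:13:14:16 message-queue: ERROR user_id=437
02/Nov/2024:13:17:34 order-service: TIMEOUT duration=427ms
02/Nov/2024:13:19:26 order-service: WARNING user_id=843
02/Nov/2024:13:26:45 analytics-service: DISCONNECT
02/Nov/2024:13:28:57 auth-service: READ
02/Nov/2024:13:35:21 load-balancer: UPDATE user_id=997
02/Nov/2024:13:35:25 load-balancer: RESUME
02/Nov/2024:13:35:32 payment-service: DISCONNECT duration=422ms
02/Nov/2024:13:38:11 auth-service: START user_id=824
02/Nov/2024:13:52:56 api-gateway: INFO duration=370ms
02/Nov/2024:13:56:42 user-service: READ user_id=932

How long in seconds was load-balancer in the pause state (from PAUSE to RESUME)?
1465

To calculate state duration:

1. Find PAUSE event for load-balancer: 02/Nov/2024:13:11:00
2. Find RESUME event for load-balancer: 02/Nov/2024:13:35:25
3. Calculate duration: 02/Nov/2024:13:35:25 - 02/Nov/2024:13:11:00 = 1465 seconds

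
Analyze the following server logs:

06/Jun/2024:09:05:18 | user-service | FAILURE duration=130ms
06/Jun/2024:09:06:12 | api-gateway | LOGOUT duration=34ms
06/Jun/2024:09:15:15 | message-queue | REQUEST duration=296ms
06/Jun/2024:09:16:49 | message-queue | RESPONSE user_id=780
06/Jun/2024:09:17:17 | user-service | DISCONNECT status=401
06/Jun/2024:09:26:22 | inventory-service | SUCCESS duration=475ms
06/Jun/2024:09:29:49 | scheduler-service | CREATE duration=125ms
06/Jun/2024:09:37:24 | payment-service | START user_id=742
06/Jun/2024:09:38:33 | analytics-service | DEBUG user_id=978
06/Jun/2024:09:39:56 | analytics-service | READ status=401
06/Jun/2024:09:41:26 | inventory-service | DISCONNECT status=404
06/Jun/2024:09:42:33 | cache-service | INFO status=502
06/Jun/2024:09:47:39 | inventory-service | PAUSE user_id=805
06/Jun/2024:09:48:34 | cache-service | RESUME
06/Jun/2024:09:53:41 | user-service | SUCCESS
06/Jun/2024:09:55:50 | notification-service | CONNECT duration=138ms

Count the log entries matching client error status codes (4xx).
3

To find matching entries:

1. Pattern to match: client error status codes (4xx)
2. Scan each log entry for the pattern
3. Count matches: 3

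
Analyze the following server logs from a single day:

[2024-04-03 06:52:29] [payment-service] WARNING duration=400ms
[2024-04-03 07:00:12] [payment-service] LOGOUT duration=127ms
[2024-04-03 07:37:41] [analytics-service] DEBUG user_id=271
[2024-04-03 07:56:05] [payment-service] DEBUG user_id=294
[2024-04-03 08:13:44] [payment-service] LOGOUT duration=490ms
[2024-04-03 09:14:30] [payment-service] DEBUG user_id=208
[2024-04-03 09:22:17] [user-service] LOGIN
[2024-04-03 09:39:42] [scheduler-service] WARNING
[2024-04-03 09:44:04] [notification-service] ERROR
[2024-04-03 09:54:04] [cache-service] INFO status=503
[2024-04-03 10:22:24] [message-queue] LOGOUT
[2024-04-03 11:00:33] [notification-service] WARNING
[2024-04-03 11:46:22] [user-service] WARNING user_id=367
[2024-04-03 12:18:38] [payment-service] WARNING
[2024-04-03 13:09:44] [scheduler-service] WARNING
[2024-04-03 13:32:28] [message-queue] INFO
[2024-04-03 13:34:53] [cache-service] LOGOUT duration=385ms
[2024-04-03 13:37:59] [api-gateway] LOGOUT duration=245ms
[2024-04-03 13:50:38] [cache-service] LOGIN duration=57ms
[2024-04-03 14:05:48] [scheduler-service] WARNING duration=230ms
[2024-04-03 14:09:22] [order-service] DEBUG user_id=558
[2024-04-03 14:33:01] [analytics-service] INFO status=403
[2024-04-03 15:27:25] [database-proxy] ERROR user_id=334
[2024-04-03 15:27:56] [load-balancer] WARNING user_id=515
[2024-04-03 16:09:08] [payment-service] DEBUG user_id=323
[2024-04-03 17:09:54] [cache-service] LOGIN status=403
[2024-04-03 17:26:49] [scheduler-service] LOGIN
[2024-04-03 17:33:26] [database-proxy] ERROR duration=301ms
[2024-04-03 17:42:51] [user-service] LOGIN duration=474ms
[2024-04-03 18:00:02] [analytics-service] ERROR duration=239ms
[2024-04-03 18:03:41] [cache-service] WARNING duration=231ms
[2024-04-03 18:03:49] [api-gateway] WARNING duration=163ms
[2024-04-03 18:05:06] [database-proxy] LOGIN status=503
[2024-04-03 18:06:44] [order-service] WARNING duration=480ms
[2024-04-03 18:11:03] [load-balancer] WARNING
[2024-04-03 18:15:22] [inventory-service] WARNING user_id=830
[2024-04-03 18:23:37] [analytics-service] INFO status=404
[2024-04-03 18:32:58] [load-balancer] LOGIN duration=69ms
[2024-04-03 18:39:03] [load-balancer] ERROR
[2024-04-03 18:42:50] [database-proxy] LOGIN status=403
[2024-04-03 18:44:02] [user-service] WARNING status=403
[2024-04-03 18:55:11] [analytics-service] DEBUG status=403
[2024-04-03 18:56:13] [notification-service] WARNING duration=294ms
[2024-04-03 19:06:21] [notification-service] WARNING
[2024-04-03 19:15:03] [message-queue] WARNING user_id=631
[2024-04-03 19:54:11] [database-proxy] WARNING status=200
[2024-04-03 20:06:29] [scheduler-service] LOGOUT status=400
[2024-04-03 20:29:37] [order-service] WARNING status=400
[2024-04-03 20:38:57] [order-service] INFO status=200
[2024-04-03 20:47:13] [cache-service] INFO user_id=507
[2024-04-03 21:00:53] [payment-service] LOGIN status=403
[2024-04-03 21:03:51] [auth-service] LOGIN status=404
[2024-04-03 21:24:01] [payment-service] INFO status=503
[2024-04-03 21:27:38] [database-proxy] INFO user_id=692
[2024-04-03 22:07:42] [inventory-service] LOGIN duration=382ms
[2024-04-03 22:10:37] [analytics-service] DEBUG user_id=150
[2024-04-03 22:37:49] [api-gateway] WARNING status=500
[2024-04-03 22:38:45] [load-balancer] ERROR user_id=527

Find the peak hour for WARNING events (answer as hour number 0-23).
18

To find the peak hour:

1. Group all WARNING events by hour
2. Count events in each hour
3. Find hour with maximum count
4. Peak hour: 18 (with 7 events)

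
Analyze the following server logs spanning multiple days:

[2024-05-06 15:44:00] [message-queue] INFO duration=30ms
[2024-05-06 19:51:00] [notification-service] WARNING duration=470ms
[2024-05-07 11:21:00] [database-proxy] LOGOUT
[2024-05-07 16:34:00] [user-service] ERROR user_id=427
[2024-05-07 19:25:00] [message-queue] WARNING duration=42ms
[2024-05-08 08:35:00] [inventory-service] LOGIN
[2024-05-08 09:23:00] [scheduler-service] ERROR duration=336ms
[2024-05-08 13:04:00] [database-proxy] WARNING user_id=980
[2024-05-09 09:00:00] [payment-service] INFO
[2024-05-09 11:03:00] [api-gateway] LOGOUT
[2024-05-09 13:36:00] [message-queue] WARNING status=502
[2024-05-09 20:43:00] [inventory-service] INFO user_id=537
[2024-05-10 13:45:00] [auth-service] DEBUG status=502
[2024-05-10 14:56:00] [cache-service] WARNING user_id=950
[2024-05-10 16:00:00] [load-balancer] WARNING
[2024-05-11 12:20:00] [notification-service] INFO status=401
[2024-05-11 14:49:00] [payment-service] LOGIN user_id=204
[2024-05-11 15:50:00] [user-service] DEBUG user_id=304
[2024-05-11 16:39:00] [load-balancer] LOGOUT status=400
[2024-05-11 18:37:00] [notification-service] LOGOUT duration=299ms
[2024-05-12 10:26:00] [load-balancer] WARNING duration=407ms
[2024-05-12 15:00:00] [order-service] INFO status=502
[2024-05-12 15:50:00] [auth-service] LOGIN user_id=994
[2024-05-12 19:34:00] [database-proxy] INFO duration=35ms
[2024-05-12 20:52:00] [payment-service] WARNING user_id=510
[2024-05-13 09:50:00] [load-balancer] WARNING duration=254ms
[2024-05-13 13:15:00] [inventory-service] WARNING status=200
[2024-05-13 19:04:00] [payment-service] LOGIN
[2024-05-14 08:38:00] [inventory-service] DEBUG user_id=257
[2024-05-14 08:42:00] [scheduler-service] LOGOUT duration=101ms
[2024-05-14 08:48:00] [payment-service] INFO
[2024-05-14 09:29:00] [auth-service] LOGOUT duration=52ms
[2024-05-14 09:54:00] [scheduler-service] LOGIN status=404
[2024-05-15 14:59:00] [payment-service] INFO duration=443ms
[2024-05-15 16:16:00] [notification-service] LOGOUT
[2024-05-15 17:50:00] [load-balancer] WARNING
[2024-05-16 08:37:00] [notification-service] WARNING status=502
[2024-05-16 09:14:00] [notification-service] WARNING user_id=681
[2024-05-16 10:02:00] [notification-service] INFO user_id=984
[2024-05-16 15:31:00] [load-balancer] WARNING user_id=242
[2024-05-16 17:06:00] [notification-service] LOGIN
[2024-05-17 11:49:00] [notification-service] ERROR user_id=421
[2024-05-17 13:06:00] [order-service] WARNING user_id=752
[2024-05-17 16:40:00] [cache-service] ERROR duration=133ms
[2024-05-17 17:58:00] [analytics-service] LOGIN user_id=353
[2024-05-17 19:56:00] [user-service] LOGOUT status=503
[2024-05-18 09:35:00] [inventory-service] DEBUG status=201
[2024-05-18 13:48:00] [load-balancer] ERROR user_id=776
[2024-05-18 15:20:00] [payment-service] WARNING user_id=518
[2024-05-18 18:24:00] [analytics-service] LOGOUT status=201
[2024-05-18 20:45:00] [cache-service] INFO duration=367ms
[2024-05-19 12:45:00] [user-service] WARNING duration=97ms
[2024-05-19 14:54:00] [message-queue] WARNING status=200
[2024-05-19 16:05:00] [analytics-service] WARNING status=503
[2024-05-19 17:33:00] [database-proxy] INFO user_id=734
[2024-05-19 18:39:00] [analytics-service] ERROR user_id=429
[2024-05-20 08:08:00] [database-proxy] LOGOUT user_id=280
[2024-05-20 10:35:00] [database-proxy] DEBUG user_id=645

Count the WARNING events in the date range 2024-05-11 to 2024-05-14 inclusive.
4

To filter by date range:

1. Date range: 2024-05-11 through 2024-05-14, both dates inclusive
2. Filter for WARNING events whose date falls in this range
3. Count matching events: 4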